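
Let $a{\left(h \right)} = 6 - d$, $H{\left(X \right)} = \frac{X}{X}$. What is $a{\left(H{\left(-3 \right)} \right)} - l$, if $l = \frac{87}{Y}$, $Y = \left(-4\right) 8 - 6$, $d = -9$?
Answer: $\frac{657}{38} \approx 17.289$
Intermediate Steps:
$H{\left(X \right)} = 1$
$Y = -38$ ($Y = -32 - 6 = -38$)
$a{\left(h \right)} = 15$ ($a{\left(h \right)} = 6 - -9 = 6 + 9 = 15$)
$l = - \frac{87}{38}$ ($l = \frac{87}{-38} = 87 \left(- \frac{1}{38}\right) = - \frac{87}{38} \approx -2.2895$)
$a{\left(H{\left(-3 \right)} \right)} - l = 15 - - \frac{87}{38} = 15 + \frac{87}{38} = \frac{657}{38}$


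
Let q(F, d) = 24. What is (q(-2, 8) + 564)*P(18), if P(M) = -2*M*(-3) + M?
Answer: 74088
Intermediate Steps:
P(M) = 7*M (P(M) = -(-6)*M + M = 6*M + M = 7*M)
(q(-2, 8) + 564)*P(18) = (24 + 564)*(7*18) = 588*126 = 74088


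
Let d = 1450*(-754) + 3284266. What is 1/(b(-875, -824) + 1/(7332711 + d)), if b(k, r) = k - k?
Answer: 9523677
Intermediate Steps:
b(k, r) = 0
d = 2190966 (d = -1093300 + 3284266 = 2190966)
1/(b(-875, -824) + 1/(7332711 + d)) = 1/(0 + 1/(7332711 + 2190966)) = 1/(0 + 1/9523677) = 1/(1/9523677) = 9523677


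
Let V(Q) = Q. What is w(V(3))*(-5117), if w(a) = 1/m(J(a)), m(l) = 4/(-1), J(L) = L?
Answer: 5117/4 ≈ 1279.3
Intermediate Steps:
m(l) = -4 (m(l) = 4*(-1) = -4)
w(a) = -¼ (w(a) = 1/(-4) = -¼)
w(V(3))*(-5117) = -¼*(-5117) = 5117/4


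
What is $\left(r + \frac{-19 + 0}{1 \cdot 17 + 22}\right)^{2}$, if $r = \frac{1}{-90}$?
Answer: $\frac{339889}{1368900} \approx 0.24829$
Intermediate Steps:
$r = - \frac{1}{90} \approx -0.011111$
$\left(r + \frac{-19 + 0}{1 \cdot 17 + 22}\right)^{2} = \left(- \frac{1}{90} + \frac{-19 + 0}{1 \cdot 17 + 22}\right)^{2} = \left(- \frac{1}{90} - \frac{19}{17 + 22}\right)^{2} = \left(- \frac{1}{90} - \frac{19}{39}\right)^{2} = \left(- \frac{583}{1170}\right)^{2} = \frac{339889}{1368900}$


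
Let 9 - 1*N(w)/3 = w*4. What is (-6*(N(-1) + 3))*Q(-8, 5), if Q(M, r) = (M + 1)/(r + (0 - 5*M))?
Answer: 196/5 ≈ 39.200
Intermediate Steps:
N(w) = 27 - 12*w (N(w) = 27 - 3*w*4 = 27 - 12*w)
Q(M, r) = (1 + M)/(r - 5*M)
(-6*(N(-1) + 3))*Q(-8, 5) = (-6*((27 - 12*(-1)) + 3))*((1 - 8)/(5 - 5*(-8))) = (-6*((27 + 12) + 3))*(-7/(5 + 40)) = (-6*(39 + 3))*(-7/45) = (-6*42)*((1/45)*(-7)) = -252*(-7/45) = 196/5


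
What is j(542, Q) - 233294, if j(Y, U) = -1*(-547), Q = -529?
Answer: -232747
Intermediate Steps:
j(Y, U) = 547
j(542, Q) - 233294 = 547 - 233294 = -232747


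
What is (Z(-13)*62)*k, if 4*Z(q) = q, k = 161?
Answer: -64883/2 ≈ -32442.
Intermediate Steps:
Z(q) = q/4
(Z(-13)*62)*k = (((1/4)*(-13))*62)*161 = -13/4*62*161 = -403/2*161 = -64883/2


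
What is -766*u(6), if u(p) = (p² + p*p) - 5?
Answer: -51322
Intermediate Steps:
u(p) = -5 + 2*p² (u(p) = (p² + p²) - 5 = 2*p² - 5 = -5 + 2*p²)
-766*u(6) = -766*(-5 + 2*6²) = -766*(-5 + 2*36) = -766*(-5 + 72) = -766*67 = -51322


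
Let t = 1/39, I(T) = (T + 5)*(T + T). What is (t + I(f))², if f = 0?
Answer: 1/1521 ≈ 0.00065746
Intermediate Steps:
I(T) = 2*T*(5 + T) (I(T) = (5 + T)*(2*T) = 2*T*(5 + T))
t = 1/39 ≈ 0.025641
(t + I(f))² = (1/39 + 2*0*(5 + 0))² = (1/39 + 2*0*5)² = (1/39 + 0)² = (1/39)² = 1/1521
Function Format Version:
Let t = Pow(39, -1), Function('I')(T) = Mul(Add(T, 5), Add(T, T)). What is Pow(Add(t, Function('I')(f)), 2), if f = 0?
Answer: Rational(1, 1521) ≈ 0.00065746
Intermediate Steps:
Function('I')(T) = Mul(2, T, Add(5, T)) (Function('I')(T) = Mul(Add(5, T), Mul(2, T)) = Mul(2, T, Add(5, T)))
t = Rational(1, 39) ≈ 0.025641
Pow(Add(t, Function('I')(f)), 2) = Pow(Add(Rational(1, 39), Mul(2, 0, Add(5, 0))), 2) = Pow(Add(Rational(1, 39), Mul(2, 0, 5)), 2) = Pow(Add(Rational(1, 39), 0), 2) = Pow(Rational(1, 39), 2) = Rational(1, 1521)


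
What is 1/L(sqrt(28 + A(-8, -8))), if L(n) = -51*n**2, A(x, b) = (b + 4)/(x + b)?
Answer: -4/5763 ≈ -0.00069408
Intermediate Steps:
A(x, b) = (4 + b)/(b + x)
1/L(sqrt(28 + A(-8, -8))) = 1/(-(1428 + 51*(4 - 8)/(-8 - 8))) = 1/(-51*(sqrt(28 - 4/(-16)))**2) = 1/(-51*(sqrt(28 - 1/16*(-4)))**2) = 1/(-51*(sqrt(28 + 1/4))**2) = 1/(-51*(sqrt(113/4))**2) = 1/(-51*(sqrt(113)/2)**2) = 1/(-51*113/4) = 1/(-5763/4) = -4/5763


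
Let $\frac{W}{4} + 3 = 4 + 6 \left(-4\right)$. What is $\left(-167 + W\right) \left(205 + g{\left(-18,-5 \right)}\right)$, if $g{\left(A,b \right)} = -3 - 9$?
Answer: $-49987$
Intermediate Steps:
$g{\left(A,b \right)} = -12$
$W = -92$ ($W = -12 + 4 \left(4 + 6 \left(-4\right)\right) = -12 + 4 \left(4 - 24\right) = -12 + 4 \left(-20\right) = -12 - 80 = -92$)
$\left(-167 + W\right) \left(205 + g{\left(-18,-5 \right)}\right) = \left(-167 - 92\right) \left(205 - 12\right) = \left(-259\right) 193 = -49987$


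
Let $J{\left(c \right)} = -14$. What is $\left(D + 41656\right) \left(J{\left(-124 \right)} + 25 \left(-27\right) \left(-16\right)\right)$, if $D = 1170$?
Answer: $461921236$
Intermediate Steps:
$\left(D + 41656\right) \left(J{\left(-124 \right)} + 25 \left(-27\right) \left(-16\right)\right) = \left(1170 + 41656\right) \left(-14 + 25 \left(-27\right) \left(-16\right)\right) = 42826 \left(-14 - -10800\right) = 42826 \left(-14 + 10800\right) = 42826 \cdot 10786 = 461921236$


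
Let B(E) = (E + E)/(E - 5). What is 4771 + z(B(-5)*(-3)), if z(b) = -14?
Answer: 4757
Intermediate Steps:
B(E) = 2*E/(-5 + E) (B(E) = (2*E)/(-5 + E) = 2*E/(-5 + E))
4771 + z(B(-5)*(-3)) = 4771 - 14 = 4757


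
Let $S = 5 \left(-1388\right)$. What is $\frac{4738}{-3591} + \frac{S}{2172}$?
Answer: $- \frac{2934373}{649971} \approx -4.5146$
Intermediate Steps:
$S = -6940$
$\frac{4738}{-3591} + \frac{S}{2172} = \frac{4738}{-3591} - \frac{6940}{2172} = 4738 \left(- \frac{1}{3591}\right) - \frac{1735}{543} = - \frac{4738}{3591} - \frac{1735}{543} = - \frac{2934373}{649971}$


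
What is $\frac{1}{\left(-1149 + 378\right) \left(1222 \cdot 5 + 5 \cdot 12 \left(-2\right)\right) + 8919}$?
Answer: $- \frac{1}{4609371} \approx -2.1695 \cdot 10^{-7}$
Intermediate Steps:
$\frac{1}{\left(-1149 + 378\right) \left(1222 \cdot 5 + 5 \cdot 12 \left(-2\right)\right) + 8919} = \frac{1}{- 771 \left(6110 + 60 \left(-2\right)\right) + 8919} = \frac{1}{- 771 \left(6110 - 120\right) + 8919} = \frac{1}{\left(-771\right) 5990 + 8919} = \frac{1}{-4618290 + 8919} = \frac{1}{-4609371} = - \frac{1}{4609371}$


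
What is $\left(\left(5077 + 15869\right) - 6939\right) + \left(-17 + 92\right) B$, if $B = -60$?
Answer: $9507$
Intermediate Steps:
$\left(\left(5077 + 15869\right) - 6939\right) + \left(-17 + 92\right) B = \left(\left(5077 + 15869\right) - 6939\right) + \left(-17 + 92\right) \left(-60\right) = \left(20946 - 6939\right) + 75 \left(-60\right) = 14007 - 4500 = 9507$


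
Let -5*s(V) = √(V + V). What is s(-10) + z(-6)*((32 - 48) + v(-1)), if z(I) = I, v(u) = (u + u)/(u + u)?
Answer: 90 - 2*I*√5/5 ≈ 90.0 - 0.89443*I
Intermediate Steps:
s(V) = -√2*√V/5 (s(V) = -√(V + V)/5 = -√2*√V/5)
v(u) = 1 (v(u) = (2*u)/((2*u)) = (2*u)*(1/(2*u)) = 1)
s(-10) + z(-6)*((32 - 48) + v(-1)) = -√2*√(-10)/5 - 6*((32 - 48) + 1) = -√2*I*√10/5 - 6*(-16 + 1) = -2*I*√5/5 - 6*(-15) = -2*I*√5/5 + 90 = 90 - 2*I*√5/5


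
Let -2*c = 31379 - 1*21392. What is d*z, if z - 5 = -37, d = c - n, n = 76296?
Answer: 2601264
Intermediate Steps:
c = -9987/2 (c = -(31379 - 1*21392)/2 = -(31379 - 21392)/2 = -1/2*9987 = -9987/2 ≈ -4993.5)
d = -162579/2 (d = -9987/2 - 1*76296 = -9987/2 - 76296 = -162579/2 ≈ -81290.)
z = -32 (z = 5 - 37 = -32)
d*z = -162579/2*(-32) = 2601264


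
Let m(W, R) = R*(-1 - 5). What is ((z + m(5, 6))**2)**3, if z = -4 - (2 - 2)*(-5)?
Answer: 4096000000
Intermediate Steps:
z = -4 (z = -4 - 0*(-5) = -4 - 1*0 = -4 + 0 = -4)
m(W, R) = -6*R (m(W, R) = R*(-6) = -6*R)
((z + m(5, 6))**2)**3 = ((-4 - 6*6)**2)**3 = ((-4 - 36)**2)**3 = ((-40)**2)**3 = 1600**3 = 4096000000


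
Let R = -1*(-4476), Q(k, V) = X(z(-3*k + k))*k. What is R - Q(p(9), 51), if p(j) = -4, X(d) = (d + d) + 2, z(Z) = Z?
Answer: 4548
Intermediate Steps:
X(d) = 2 + 2*d (X(d) = 2*d + 2 = 2 + 2*d)
Q(k, V) = k*(2 - 4*k) (Q(k, V) = (2 + 2*(-3*k + k))*k = (2 + 2*(-2*k))*k = (2 - 4*k)*k = k*(2 - 4*k))
R = 4476
R - Q(p(9), 51) = 4476 - 2*(-4)*(1 - 2*(-4)) = 4476 - 2*(-4)*(1 + 8) = 4476 - 2*(-4)*9 = 4476 - 1*(-72) = 4476 + 72 = 4548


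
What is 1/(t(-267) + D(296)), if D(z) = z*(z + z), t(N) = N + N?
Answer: 1/174698 ≈ 5.7242e-6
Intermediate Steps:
t(N) = 2*N
D(z) = 2*z² (D(z) = z*(2*z) = 2*z²)
1/(t(-267) + D(296)) = 1/(2*(-267) + 2*296²) = 1/(-534 + 2*87616) = 1/(-534 + 175232) = 1/174698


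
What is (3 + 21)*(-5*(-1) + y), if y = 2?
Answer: 168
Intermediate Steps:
(3 + 21)*(-5*(-1) + y) = (3 + 21)*(-5*(-1) + 2) = 24*(5 + 2) = 24*7 = 168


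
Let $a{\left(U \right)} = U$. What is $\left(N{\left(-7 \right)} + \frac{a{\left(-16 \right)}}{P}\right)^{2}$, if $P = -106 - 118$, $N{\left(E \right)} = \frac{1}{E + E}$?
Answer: $0$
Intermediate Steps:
$N{\left(E \right)} = \frac{1}{2 E}$
$P = -224$
$\left(N{\left(-7 \right)} + \frac{a{\left(-16 \right)}}{P}\right)^{2} = \left(\frac{1}{2 \left(-7\right)} - \frac{16}{-224}\right)^{2} = \left(\frac{1}{2} \left(- \frac{1}{7}\right) - - \frac{1}{14}\right)^{2} = \left(- \frac{1}{14} + \frac{1}{14}\right)^{2} = 0^{2} = 0$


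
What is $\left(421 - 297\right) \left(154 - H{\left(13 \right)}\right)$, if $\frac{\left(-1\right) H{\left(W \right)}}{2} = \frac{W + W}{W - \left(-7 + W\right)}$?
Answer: $\frac{140120}{7} \approx 20017.0$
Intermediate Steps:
$H{\left(W \right)} = - \frac{4 W}{7}$ ($H{\left(W \right)} = - 2 \frac{W + W}{W - \left(-7 + W\right)} = - 2 \frac{2 W}{7} = - \frac{4 W}{7}$)
$\left(421 - 297\right) \left(154 - H{\left(13 \right)}\right) = \left(421 - 297\right) \left(154 - \left(- \frac{4}{7}\right) 13\right) = 124 \left(154 - - \frac{52}{7}\right) = 124 \left(154 + \frac{52}{7}\right) = 124 \cdot \frac{1130}{7} = \frac{140120}{7}$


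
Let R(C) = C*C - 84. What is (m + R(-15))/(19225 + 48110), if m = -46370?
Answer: -46229/67335 ≈ -0.68655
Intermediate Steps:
R(C) = -84 + C² (R(C) = C² - 84 = -84 + C²)
(m + R(-15))/(19225 + 48110) = (-46370 + (-84 + (-15)²))/(19225 + 48110) = (-46370 + (-84 + 225))/67335 = (-46370 + 141)*(1/67335) = -46229*1/67335 = -46229/67335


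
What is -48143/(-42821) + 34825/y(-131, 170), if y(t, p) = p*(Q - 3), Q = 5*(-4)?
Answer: -260600439/33486022 ≈ -7.7824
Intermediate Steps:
Q = -20
y(t, p) = -23*p (y(t, p) = p*(-20 - 3) = p*(-23) = -23*p)
-48143/(-42821) + 34825/y(-131, 170) = -48143/(-42821) + 34825/((-23*170)) = -48143*(-1/42821) + 34825/(-3910) = 48143/42821 + 34825*(-1/3910) = 48143/42821 - 6965/782 = -260600439/33486022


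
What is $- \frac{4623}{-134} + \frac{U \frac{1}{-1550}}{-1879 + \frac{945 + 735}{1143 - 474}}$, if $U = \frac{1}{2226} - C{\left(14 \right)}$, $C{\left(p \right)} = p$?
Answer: $\frac{49811168505601}{1443802187100} \approx 34.5$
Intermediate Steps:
$U = - \frac{31163}{2226}$ ($U = \frac{1}{2226} - 14 = - \frac{31163}{2226} \approx -14.0$)
$- \frac{4623}{-134} + \frac{U \frac{1}{-1550}}{-1879 + \frac{945 + 735}{1143 - 474}} = - \frac{4623}{-134} + \frac{\left(- \frac{31163}{2226}\right) \frac{1}{-1550}}{-1879 + \frac{945 + 735}{1143 - 474}} = \left(-4623\right) \left(- \frac{1}{134}\right) + \frac{\left(- \frac{31163}{2226}\right) \left(- \frac{1}{1550}\right)}{-1879 + \frac{1680}{669}} = \frac{69}{2} + \frac{31163}{3450300 \left(-1879 + 1680 \cdot \frac{1}{669}\right)} = \frac{69}{2} + \frac{31163}{3450300 \left(-1879 + \frac{560}{223}\right)} = \frac{69}{2} + \frac{31163}{3450300 \left(- \frac{418457}{223}\right)} = \frac{69}{2} + \frac{31163}{3450300} \left(- \frac{223}{418457}\right) = \frac{69}{2} - \frac{6949349}{1443802187100} = \frac{49811168505601}{1443802187100}$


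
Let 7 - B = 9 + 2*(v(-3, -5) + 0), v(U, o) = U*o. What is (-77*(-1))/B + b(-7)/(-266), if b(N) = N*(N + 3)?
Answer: -1527/608 ≈ -2.5115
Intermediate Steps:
B = -32 (B = 7 - (9 + 2*(-3*(-5) + 0)) = 7 - (9 + 2*(15 + 0)) = 7 - (9 + 2*15) = 7 - (9 + 30) = 7 - 1*39 = 7 - 39 = -32)
b(N) = N*(3 + N)
(-77*(-1))/B + b(-7)/(-266) = -77*(-1)/(-32) - 7*(3 - 7)/(-266) = 77*(-1/32) - 7*(-4)*(-1/266) = -77/32 + 28*(-1/266) = -77/32 - 2/19 = -1527/608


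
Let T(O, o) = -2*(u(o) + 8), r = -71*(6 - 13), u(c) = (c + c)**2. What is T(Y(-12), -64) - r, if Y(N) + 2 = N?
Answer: -33281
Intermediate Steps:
u(c) = 4*c**2 (u(c) = (2*c)**2 = 4*c**2)
r = 497 (r = -71*(-7) = 497)
Y(N) = -2 + N
T(O, o) = -16 - 8*o**2 (T(O, o) = -2*(4*o**2 + 8) = -2*(8 + 4*o**2) = -16 - 8*o**2)
T(Y(-12), -64) - r = (-16 - 8*(-64)**2) - 1*497 = (-16 - 8*4096) - 497 = (-16 - 32768) - 497 = -32784 - 497 = -33281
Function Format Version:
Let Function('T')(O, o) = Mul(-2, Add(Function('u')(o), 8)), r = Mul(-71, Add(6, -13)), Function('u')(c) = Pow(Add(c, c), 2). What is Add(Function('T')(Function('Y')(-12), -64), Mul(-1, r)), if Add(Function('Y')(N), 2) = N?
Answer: -33281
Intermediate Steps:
Function('u')(c) = Mul(4, Pow(c, 2)) (Function('u')(c) = Pow(Mul(2, c), 2) = Mul(4, Pow(c, 2)))
r = 497 (r = Mul(-71, -7) = 497)
Function('Y')(N) = Add(-2, N)
Function('T')(O, o) = Add(-16, Mul(-8, Pow(o, 2))) (Function('T')(O, o) = Mul(-2, Add(Mul(4, Pow(o, 2)), 8)) = Mul(-2, Add(8, Mul(4, Pow(o, 2)))) = Add(-16, Mul(-8, Pow(o, 2))))
Add(Function('T')(Function('Y')(-12), -64), Mul(-1, r)) = Add(Add(-16, Mul(-8, Pow(-64, 2))), Mul(-1, 497)) = Add(Add(-16, Mul(-8, 4096)), -497) = Add(Add(-16, -32768), -497) = Add(-32784, -497) = -33281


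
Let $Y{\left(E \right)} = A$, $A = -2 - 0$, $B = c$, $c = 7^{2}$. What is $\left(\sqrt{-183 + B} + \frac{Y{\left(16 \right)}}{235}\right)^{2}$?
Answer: $\frac{\left(-2 + 235 i \sqrt{134}\right)^{2}}{55225} \approx -134.0 - 0.19704 i$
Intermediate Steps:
$c = 49$
$B = 49$
$A = -2$ ($A = -2 + 0 = -2$)
$Y{\left(E \right)} = -2$
$\left(\sqrt{-183 + B} + \frac{Y{\left(16 \right)}}{235}\right)^{2} = \left(\sqrt{-183 + 49} - \frac{2}{235}\right)^{2} = \left(\sqrt{-134} - \frac{2}{235}\right)^{2} = \left(i \sqrt{134} - \frac{2}{235}\right)^{2} = \left(- \frac{2}{235} + i \sqrt{134}\right)^{2}$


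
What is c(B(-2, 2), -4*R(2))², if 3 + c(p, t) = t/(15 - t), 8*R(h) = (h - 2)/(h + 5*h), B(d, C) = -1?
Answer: 9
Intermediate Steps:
R(h) = (-2 + h)/(48*h) (R(h) = ((h - 2)/(h + 5*h))/8 = ((-2 + h)/((6*h)))/8 = ((-2 + h)*(1/(6*h)))/8 = ((-2 + h)/(6*h))/8 = (-2 + h)/(48*h))
c(p, t) = -3 + t/(15 - t)
c(B(-2, 2), -4*R(2))² = ((45 - (-16)*(1/48)*(-2 + 2)/2)/(-15 - (-2 + 2)/(12*2)))² = ((45 - (-16)*(1/48)*(½)*0)/(-15 - 0/(12*2)))² = ((45 - (-16)*0)/(-15 - 4*0))² = ((45 - 4*0)/(-15 + 0))² = ((45 + 0)/(-15))² = (-1/15*45)² = (-3)² = 9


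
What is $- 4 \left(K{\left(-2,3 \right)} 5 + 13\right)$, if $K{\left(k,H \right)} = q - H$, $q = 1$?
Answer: $-12$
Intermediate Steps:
$K{\left(k,H \right)} = 1 - H$
$- 4 \left(K{\left(-2,3 \right)} 5 + 13\right) = - 4 \left(\left(1 - 3\right) 5 + 13\right) = - 4 \left(\left(-2\right) 5 + 13\right) = - 4 \left(-10 + 13\right) = \left(-4\right) 3 = -12$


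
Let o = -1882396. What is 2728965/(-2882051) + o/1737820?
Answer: -2541902807624/1252121467205 ≈ -2.0301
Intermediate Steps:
2728965/(-2882051) + o/1737820 = 2728965/(-2882051) - 1882396/1737820 = 2728965*(-1/2882051) - 1882396*1/1737820 = -2728965/2882051 - 470599/434455 = -2541902807624/1252121467205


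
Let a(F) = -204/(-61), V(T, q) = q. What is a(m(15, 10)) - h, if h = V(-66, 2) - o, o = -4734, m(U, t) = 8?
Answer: -288692/61 ≈ -4732.7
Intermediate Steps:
a(F) = 204/61 (a(F) = -204*(-1/61) = 204/61)
h = 4736 (h = 2 - 1*(-4734) = 2 + 4734 = 4736)
a(m(15, 10)) - h = 204/61 - 1*4736 = 204/61 - 4736 = -288692/61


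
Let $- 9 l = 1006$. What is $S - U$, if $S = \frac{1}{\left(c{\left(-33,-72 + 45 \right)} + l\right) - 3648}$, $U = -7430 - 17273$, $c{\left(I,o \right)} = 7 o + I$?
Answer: $\frac{885256699}{35836} \approx 24703.0$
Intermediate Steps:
$l = - \frac{1006}{9}$ ($l = \left(- \frac{1}{9}\right) 1006 = - \frac{1006}{9} \approx -111.78$)
$c{\left(I,o \right)} = I + 7 o$
$U = -24703$ ($U = -7430 - 17273 = -24703$)
$S = - \frac{9}{35836}$ ($S = \frac{1}{\left(\left(-33 + 7 \left(-72 + 45\right)\right) - \frac{1006}{9}\right) - 3648} = \frac{1}{\left(\left(-33 + 7 \left(-27\right)\right) - \frac{1006}{9}\right) - 3648} = \frac{1}{\left(\left(-33 - 189\right) - \frac{1006}{9}\right) - 3648} = \frac{1}{\left(-222 - \frac{1006}{9}\right) - 3648} = \frac{1}{- \frac{3004}{9} - 3648} = \frac{1}{- \frac{35836}{9}} = - \frac{9}{35836} \approx -0.00025114$)
$S - U = - \frac{9}{35836} - -24703 = - \frac{9}{35836} + 24703 = \frac{885256699}{35836}$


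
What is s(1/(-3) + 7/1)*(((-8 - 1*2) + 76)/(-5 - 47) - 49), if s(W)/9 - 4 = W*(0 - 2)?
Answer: 54894/13 ≈ 4222.6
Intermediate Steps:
s(W) = 36 - 18*W (s(W) = 36 + 9*(W*(0 - 2)) = 36 + 9*(W*(-2)) = 36 + 9*(-2*W) = 36 - 18*W)
s(1/(-3) + 7/1)*(((-8 - 1*2) + 76)/(-5 - 47) - 49) = (36 - 18*(1/(-3) + 7/1))*(((-8 - 1*2) + 76)/(-5 - 47) - 49) = (36 - 18*(1*(-⅓) + 7*1))*(((-8 - 2) + 76)/(-52) - 49) = (36 - 18*(-⅓ + 7))*((-10 + 76)*(-1/52) - 49) = (36 - 18*20/3)*(66*(-1/52) - 49) = (36 - 120)*(-33/26 - 49) = -84*(-1307/26) = 54894/13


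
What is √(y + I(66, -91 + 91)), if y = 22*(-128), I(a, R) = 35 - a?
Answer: I*√2847 ≈ 53.357*I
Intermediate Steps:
y = -2816
√(y + I(66, -91 + 91)) = √(-2816 + (35 - 1*66)) = √(-2816 + (35 - 66)) = √(-2816 - 31) = √(-2847) = I*√2847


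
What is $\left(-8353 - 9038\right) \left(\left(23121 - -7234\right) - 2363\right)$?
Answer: $-486808872$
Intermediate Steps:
$\left(-8353 - 9038\right) \left(\left(23121 - -7234\right) - 2363\right) = - 17391 \left(\left(23121 + 7234\right) - 2363\right) = - 17391 \left(30355 - 2363\right) = \left(-17391\right) 27992 = -486808872$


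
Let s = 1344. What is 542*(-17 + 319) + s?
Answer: 165028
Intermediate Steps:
542*(-17 + 319) + s = 542*(-17 + 319) + 1344 = 542*302 + 1344 = 163684 + 1344 = 165028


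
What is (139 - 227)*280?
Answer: -24640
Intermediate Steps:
(139 - 227)*280 = -88*280 = -24640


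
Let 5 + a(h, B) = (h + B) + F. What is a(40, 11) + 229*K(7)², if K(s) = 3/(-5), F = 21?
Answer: 3736/25 ≈ 149.44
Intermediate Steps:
K(s) = -⅗ (K(s) = 3*(-⅕) = -⅗)
a(h, B) = 16 + B + h (a(h, B) = -5 + ((h + B) + 21) = -5 + ((B + h) + 21) = -5 + (21 + B + h) = 16 + B + h)
a(40, 11) + 229*K(7)² = (16 + 11 + 40) + 229*(-⅗)² = 67 + 229*(9/25) = 67 + 2061/25 = 3736/25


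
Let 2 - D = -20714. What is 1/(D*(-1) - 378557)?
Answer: -1/399273 ≈ -2.5046e-6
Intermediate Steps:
D = 20716 (D = 2 - 1*(-20714) = 2 + 20714 = 20716)
1/(D*(-1) - 378557) = 1/(20716*(-1) - 378557) = 1/(-20716 - 378557) = 1/(-399273) = -1/399273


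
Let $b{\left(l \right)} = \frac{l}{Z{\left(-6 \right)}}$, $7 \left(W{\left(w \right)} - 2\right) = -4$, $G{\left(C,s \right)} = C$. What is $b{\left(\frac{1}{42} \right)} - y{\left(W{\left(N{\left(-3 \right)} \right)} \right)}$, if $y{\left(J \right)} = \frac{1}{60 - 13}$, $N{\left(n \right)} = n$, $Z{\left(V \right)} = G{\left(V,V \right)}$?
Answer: $- \frac{299}{11844} \approx -0.025245$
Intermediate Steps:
$Z{\left(V \right)} = V$
$W{\left(w \right)} = \frac{10}{7}$ ($W{\left(w \right)} = 2 + \frac{1}{7} \left(-4\right) = 2 - \frac{4}{7} = \frac{10}{7}$)
$y{\left(J \right)} = \frac{1}{47}$
$b{\left(l \right)} = - \frac{l}{6}$ ($b{\left(l \right)} = \frac{l}{-6} = l \left(- \frac{1}{6}\right) = - \frac{l}{6}$)
$b{\left(\frac{1}{42} \right)} - y{\left(W{\left(N{\left(-3 \right)} \right)} \right)} = - \frac{1}{6 \cdot 42} - \frac{1}{47} = \left(- \frac{1}{6}\right) \frac{1}{42} - \frac{1}{47} = - \frac{1}{252} - \frac{1}{47} = - \frac{299}{11844}$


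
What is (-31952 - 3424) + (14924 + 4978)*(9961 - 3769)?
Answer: 123197808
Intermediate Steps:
(-31952 - 3424) + (14924 + 4978)*(9961 - 3769) = -35376 + 19902*6192 = -35376 + 123233184 = 123197808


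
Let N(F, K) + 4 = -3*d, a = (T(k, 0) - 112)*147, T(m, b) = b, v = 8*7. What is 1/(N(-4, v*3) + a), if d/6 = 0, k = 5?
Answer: -1/16468 ≈ -6.0724e-5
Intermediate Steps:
v = 56
d = 0 (d = 6*0 = 0)
a = -16464 (a = (0 - 112)*147 = -112*147 = -16464)
N(F, K) = -4 (N(F, K) = -4 - 3*0 = -4 + 0 = -4)
1/(N(-4, v*3) + a) = 1/(-4 - 16464) = 1/(-16468) = -1/16468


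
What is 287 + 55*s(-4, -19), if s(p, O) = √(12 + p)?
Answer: 287 + 110*√2 ≈ 442.56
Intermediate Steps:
287 + 55*s(-4, -19) = 287 + 55*√(12 - 4) = 287 + 55*√8 = 287 + 55*(2*√2) = 287 + 110*√2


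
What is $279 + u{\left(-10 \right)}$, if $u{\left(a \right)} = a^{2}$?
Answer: $379$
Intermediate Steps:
$279 + u{\left(-10 \right)} = 279 + \left(-10\right)^{2} = 279 + 100 = 379$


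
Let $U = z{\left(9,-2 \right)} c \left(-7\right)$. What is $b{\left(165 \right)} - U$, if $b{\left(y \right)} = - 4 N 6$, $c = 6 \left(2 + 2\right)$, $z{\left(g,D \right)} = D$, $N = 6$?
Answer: $-480$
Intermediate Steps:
$c = 24$ ($c = 6 \cdot 4 = 24$)
$b{\left(y \right)} = -144$ ($b{\left(y \right)} = \left(-4\right) 6 \cdot 6 = \left(-24\right) 6 = -144$)
$U = 336$ ($U = \left(-2\right) 24 \left(-7\right) = \left(-48\right) \left(-7\right) = 336$)
$b{\left(165 \right)} - U = -144 - 336 = -480$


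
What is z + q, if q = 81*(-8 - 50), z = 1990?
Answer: -2708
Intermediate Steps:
q = -4698 (q = 81*(-58) = -4698)
z + q = 1990 - 4698 = -2708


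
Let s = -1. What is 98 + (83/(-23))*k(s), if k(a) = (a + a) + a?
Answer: 2503/23 ≈ 108.83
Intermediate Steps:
k(a) = 3*a (k(a) = 2*a + a = 3*a)
98 + (83/(-23))*k(s) = 98 + (83/(-23))*(3*(-1)) = 98 + (83*(-1/23))*(-3) = 98 - 83/23*(-3) = 98 + 249/23 = 2503/23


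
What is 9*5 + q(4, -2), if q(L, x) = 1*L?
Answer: 49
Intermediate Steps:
q(L, x) = L
9*5 + q(4, -2) = 9*5 + 4 = 45 + 4 = 49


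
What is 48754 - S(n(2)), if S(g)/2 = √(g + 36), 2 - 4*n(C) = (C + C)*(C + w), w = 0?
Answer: 48754 - √138 ≈ 48742.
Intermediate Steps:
n(C) = ½ - C²/2 (n(C) = ½ - (C + C)*(C + 0)/4 = ½ - 2*C*C/4 = ½ - C²/2)
S(g) = 2*√(36 + g) (S(g) = 2*√(g + 36) = 2*√(36 + g))
48754 - S(n(2)) = 48754 - 2*√(36 + (½ - ½*2²)) = 48754 - 2*√(36 + (½ - ½*4)) = 48754 - 2*√(36 + (½ - 2)) = 48754 - 2*√(36 - 3/2) = 48754 - 2*√(69/2) = 48754 - 2*√138/2 = 48754 - √138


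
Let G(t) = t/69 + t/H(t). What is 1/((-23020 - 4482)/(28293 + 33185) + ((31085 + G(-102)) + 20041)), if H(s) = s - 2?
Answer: 36763844/1879553552443 ≈ 1.9560e-5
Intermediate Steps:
H(s) = -2 + s
G(t) = t/69 + t/(-2 + t)
1/((-23020 - 4482)/(28293 + 33185) + ((31085 + G(-102)) + 20041)) = 1/((-23020 - 4482)/(28293 + 33185) + ((31085 + (1/69)*(-102)*(67 - 102)/(-2 - 102)) + 20041)) = 1/(-27502/61478 + ((31085 + (1/69)*(-102)*(-35)/(-104)) + 20041)) = 1/(-27502*1/61478 + ((31085 + (1/69)*(-102)*(-1/104)*(-35)) + 20041)) = 1/(-13751/30739 + ((31085 - 595/1196) + 20041)) = 1/(-13751/30739 + (37177065/1196 + 20041)) = 1/(-13751/30739 + 61146101/1196) = 1/(1879553552443/36763844) = 36763844/1879553552443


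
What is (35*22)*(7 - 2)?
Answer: 3850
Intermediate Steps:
(35*22)*(7 - 2) = 770*5 = 3850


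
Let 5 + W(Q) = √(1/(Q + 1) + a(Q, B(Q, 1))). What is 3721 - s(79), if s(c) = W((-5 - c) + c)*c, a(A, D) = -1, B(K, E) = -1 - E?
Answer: 4116 - 79*I*√5/2 ≈ 4116.0 - 88.325*I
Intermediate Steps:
W(Q) = -5 + √(-1 + 1/(1 + Q)) (W(Q) = -5 + √(1/(Q + 1) - 1) = -5 + √(1/(1 + Q) - 1) = -5 + √(-1 + 1/(1 + Q)))
s(c) = c*(-5 + I*√5/2) (s(c) = (-5 + √(-((-5 - c) + c)/(1 + ((-5 - c) + c))))*c = (-5 + √(-1*(-5)/(1 - 5)))*c = (-5 + √(-1*(-5)/(-4)))*c = (-5 + √(-1*(-5)*(-¼)))*c = (-5 + √(-5/4))*c = (-5 + I*√5/2)*c = c*(-5 + I*√5/2))
3721 - s(79) = 3721 - 79*(-10 + I*√5)/2 = 3721 - (-395 + 79*I*√5/2) = 3721 + (395 - 79*I*√5/2) = 4116 - 79*I*√5/2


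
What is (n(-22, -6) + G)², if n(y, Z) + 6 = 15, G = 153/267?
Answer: 725904/7921 ≈ 91.643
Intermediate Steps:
G = 51/89 (G = 153*(1/267) = 51/89 ≈ 0.57303)
n(y, Z) = 9 (n(y, Z) = -6 + 15 = 9)
(n(-22, -6) + G)² = (9 + 51/89)² = (852/89)² = 725904/7921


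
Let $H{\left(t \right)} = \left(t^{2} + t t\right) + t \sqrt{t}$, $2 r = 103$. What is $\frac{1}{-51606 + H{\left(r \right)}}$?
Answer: $- \frac{370412}{17149538491} - \frac{206 \sqrt{206}}{17149538491} \approx -2.1771 \cdot 10^{-5}$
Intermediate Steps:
$r = \frac{103}{2}$ ($r = \frac{1}{2} \cdot 103 = \frac{103}{2} \approx 51.5$)
$H{\left(t \right)} = t^{\frac{3}{2}} + 2 t^{2}$ ($H{\left(t \right)} = \left(t^{2} + t^{2}\right) + t^{\frac{3}{2}} = 2 t^{2} + t^{\frac{3}{2}} = t^{\frac{3}{2}} + 2 t^{2}$)
$\frac{1}{-51606 + H{\left(r \right)}} = \frac{1}{-51606 + \left(\left(\frac{103}{2}\right)^{\frac{3}{2}} + 2 \left(\frac{103}{2}\right)^{2}\right)} = \frac{1}{-51606 + \left(\frac{103 \sqrt{206}}{4} + 2 \cdot \frac{10609}{4}\right)} = \frac{1}{-51606 + \left(\frac{103 \sqrt{206}}{4} + \frac{10609}{2}\right)} = \frac{1}{-51606 + \left(\frac{10609}{2} + \frac{103 \sqrt{206}}{4}\right)} = \frac{1}{- \frac{92603}{2} + \frac{103 \sqrt{206}}{4}}$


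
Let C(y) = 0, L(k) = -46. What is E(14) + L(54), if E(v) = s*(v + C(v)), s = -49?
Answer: -732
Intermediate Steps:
E(v) = -49*v (E(v) = -49*(v + 0) = -49*v)
E(14) + L(54) = -49*14 - 46 = -686 - 46 = -732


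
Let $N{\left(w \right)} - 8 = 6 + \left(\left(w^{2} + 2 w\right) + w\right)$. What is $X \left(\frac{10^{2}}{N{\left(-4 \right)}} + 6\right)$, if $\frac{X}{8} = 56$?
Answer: $\frac{46592}{9} \approx 5176.9$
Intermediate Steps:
$N{\left(w \right)} = 14 + w^{2} + 3 w$ ($N{\left(w \right)} = 8 + \left(6 + \left(\left(w^{2} + 2 w\right) + w\right)\right) = 8 + \left(6 + \left(w^{2} + 3 w\right)\right) = 8 + \left(6 + w^{2} + 3 w\right) = 14 + w^{2} + 3 w$)
$X = 448$ ($X = 8 \cdot 56 = 448$)
$X \left(\frac{10^{2}}{N{\left(-4 \right)}} + 6\right) = 448 \left(\frac{10^{2}}{14 + \left(-4\right)^{2} + 3 \left(-4\right)} + 6\right) = 448 \left(\frac{100}{14 + 16 - 12} + 6\right) = 448 \left(\frac{100}{18} + 6\right) = 448 \left(100 \cdot \frac{1}{18} + 6\right) = 448 \left(\frac{50}{9} + 6\right) = 448 \cdot \frac{104}{9} = \frac{46592}{9}$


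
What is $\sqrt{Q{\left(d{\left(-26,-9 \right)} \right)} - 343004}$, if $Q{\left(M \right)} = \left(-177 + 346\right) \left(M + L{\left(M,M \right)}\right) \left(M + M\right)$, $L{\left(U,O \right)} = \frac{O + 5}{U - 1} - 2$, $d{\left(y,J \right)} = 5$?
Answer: $i \sqrt{333709} \approx 577.68 i$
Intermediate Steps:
$L{\left(U,O \right)} = -2 + \frac{5 + O}{-1 + U}$ ($L{\left(U,O \right)} = \frac{5 + O}{-1 + U} - 2 = -2 + \frac{5 + O}{-1 + U}$)
$Q{\left(M \right)} = 2 M \left(169 M + \frac{169 \left(7 - M\right)}{-1 + M}\right)$ ($Q{\left(M \right)} = \left(-177 + 346\right) \left(M + \frac{7 + M - 2 M}{-1 + M}\right) \left(M + M\right) = 169 \left(M + \frac{7 - M}{-1 + M}\right) 2 M = \left(169 M + \frac{169 \left(7 - M\right)}{-1 + M}\right) 2 M = 2 M \left(169 M + \frac{169 \left(7 - M\right)}{-1 + M}\right)$)
$\sqrt{Q{\left(d{\left(-26,-9 \right)} \right)} - 343004} = \sqrt{338 \cdot 5 \frac{1}{-1 + 5} \left(7 - 5 + 5 \left(-1 + 5\right)\right) - 343004} = \sqrt{338 \cdot 5 \cdot \frac{1}{4} \left(7 - 5 + 5 \cdot 4\right) - 343004} = \sqrt{338 \cdot 5 \cdot \frac{1}{4} \left(7 - 5 + 20\right) - 343004} = \sqrt{338 \cdot 5 \cdot \frac{1}{4} \cdot 22 - 343004} = \sqrt{9295 - 343004} = \sqrt{-333709} = i \sqrt{333709}$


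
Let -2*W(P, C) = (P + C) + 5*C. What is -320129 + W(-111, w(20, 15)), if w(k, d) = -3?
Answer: -640129/2 ≈ -3.2006e+5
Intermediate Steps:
W(P, C) = -3*C - P/2 (W(P, C) = -((P + C) + 5*C)/2 = -((C + P) + 5*C)/2 = -(P + 6*C)/2 = -3*C - P/2)
-320129 + W(-111, w(20, 15)) = -320129 + (-3*(-3) - ½*(-111)) = -320129 + (9 + 111/2) = -320129 + 129/2 = -640129/2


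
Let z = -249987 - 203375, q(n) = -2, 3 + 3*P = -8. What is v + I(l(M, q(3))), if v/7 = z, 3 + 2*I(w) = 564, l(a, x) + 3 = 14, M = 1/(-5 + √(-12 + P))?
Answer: -6346507/2 ≈ -3.1733e+6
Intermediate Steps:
P = -11/3 (P = -1 + (⅓)*(-8) = -1 - 8/3 = -11/3 ≈ -3.6667)
M = 1/(-5 + I*√141/3) (M = 1/(-5 + √(-12 - 11/3)) = 1/(-5 + √(-47/3)) = 1/(-5 + I*√141/3) ≈ -0.12295 - 0.097331*I)
l(a, x) = 11 (l(a, x) = -3 + 14 = 11)
I(w) = 561/2 (I(w) = -3/2 + (½)*564 = -3/2 + 282 = 561/2)
z = -453362
v = -3173534 (v = 7*(-453362) = -3173534)
v + I(l(M, q(3))) = -3173534 + 561/2 = -6346507/2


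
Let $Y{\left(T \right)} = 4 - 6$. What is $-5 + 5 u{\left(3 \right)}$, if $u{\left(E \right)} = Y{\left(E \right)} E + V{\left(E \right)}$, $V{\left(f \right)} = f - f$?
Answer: $-35$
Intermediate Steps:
$V{\left(f \right)} = 0$
$Y{\left(T \right)} = -2$ ($Y{\left(T \right)} = 4 - 6 = -2$)
$u{\left(E \right)} = - 2 E$ ($u{\left(E \right)} = - 2 E + 0 = - 2 E$)
$-5 + 5 u{\left(3 \right)} = -5 + 5 \left(\left(-2\right) 3\right) = -5 + 5 \left(-6\right) = -5 - 30 = -35$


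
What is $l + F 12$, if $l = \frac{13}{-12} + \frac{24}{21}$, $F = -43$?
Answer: $- \frac{43339}{84} \approx -515.94$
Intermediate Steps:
$l = \frac{5}{84}$ ($l = 13 \left(- \frac{1}{12}\right) + 24 \cdot \frac{1}{21} = - \frac{13}{12} + \frac{8}{7} = \frac{5}{84} \approx 0.059524$)
$l + F 12 = \frac{5}{84} - 516 = - \frac{43339}{84}$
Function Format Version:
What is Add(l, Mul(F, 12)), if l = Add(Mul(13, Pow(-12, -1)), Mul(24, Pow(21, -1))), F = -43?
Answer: Rational(-43339, 84) ≈ -515.94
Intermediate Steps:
l = Rational(5, 84) (l = Add(Mul(13, Rational(-1, 12)), Mul(24, Rational(1, 21))) = Add(Rational(-13, 12), Rational(8, 7)) = Rational(5, 84) ≈ 0.059524)
Add(l, Mul(F, 12)) = Add(Rational(5, 84), Mul(-43, 12)) = Add(Rational(5, 84), -516) = Rational(-43339, 84)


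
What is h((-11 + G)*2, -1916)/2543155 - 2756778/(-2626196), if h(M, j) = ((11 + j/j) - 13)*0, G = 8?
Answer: 1378389/1313098 ≈ 1.0497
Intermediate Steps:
h(M, j) = 0 (h(M, j) = ((11 + 1) - 13)*0 = (12 - 13)*0 = -1*0 = 0)
h((-11 + G)*2, -1916)/2543155 - 2756778/(-2626196) = 0/2543155 - 2756778/(-2626196) = 0*(1/2543155) - 2756778*(-1/2626196) = 0 + 1378389/1313098 = 1378389/1313098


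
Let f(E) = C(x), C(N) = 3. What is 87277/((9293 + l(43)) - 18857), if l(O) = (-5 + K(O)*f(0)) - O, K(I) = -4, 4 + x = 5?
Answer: -87277/9624 ≈ -9.0687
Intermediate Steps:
x = 1 (x = -4 + 5 = 1)
f(E) = 3
l(O) = -17 - O (l(O) = (-5 - 4*3) - O = (-5 - 12) - O = -17 - O)
87277/((9293 + l(43)) - 18857) = 87277/((9293 + (-17 - 1*43)) - 18857) = 87277/((9293 + (-17 - 43)) - 18857) = 87277/((9293 - 60) - 18857) = 87277/(9233 - 18857) = 87277/(-9624) = 87277*(-1/9624) = -87277/9624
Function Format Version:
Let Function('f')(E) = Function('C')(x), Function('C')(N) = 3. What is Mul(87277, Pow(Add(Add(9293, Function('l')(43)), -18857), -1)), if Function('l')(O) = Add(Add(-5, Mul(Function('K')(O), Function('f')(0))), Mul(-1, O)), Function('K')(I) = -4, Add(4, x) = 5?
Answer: Rational(-87277, 9624) ≈ -9.0687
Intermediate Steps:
x = 1 (x = Add(-4, 5) = 1)
Function('f')(E) = 3
Function('l')(O) = Add(-17, Mul(-1, O)) (Function('l')(O) = Add(Add(-5, Mul(-4, 3)), Mul(-1, O)) = Add(Add(-5, -12), Mul(-1, O)) = Add(-17, Mul(-1, O)))
Mul(87277, Pow(Add(Add(9293, Function('l')(43)), -18857), -1)) = Mul(87277, Pow(Add(Add(9293, Add(-17, Mul(-1, 43))), -18857), -1)) = Mul(87277, Pow(Add(Add(9293, Add(-17, -43)), -18857), -1)) = Mul(87277, Pow(Add(Add(9293, -60), -18857), -1)) = Mul(87277, Pow(Add(9233, -18857), -1)) = Mul(87277, Pow(-9624, -1)) = Mul(87277, Rational(-1, 9624)) = Rational(-87277, 9624)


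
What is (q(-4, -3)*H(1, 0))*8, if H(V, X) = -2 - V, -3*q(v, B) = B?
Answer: -24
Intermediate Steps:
q(v, B) = -B/3
(q(-4, -3)*H(1, 0))*8 = ((-⅓*(-3))*(-2 - 1*1))*8 = (1*(-2 - 1))*8 = (1*(-3))*8 = -3*8 = -24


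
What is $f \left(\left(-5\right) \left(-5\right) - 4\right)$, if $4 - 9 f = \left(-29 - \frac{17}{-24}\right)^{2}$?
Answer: $- \frac{3211159}{1728} \approx -1858.3$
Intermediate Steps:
$f = - \frac{458737}{5184}$ ($f = \frac{4}{9} - \frac{\left(-29 - \frac{17}{-24}\right)^{2}}{9} = \frac{4}{9} - \frac{\left(-29 - - \frac{17}{24}\right)^{2}}{9} = \frac{4}{9} - \frac{\left(-29 + \frac{17}{24}\right)^{2}}{9} = \frac{4}{9} - \frac{\left(- \frac{679}{24}\right)^{2}}{9} = \frac{4}{9} - \frac{461041}{5184} = - \frac{458737}{5184} \approx -88.491$)
$f \left(\left(-5\right) \left(-5\right) - 4\right) = - \frac{458737 \left(\left(-5\right) \left(-5\right) - 4\right)}{5184} = - \frac{458737 \left(25 - 4\right)}{5184} = \left(- \frac{458737}{5184}\right) 21 = - \frac{3211159}{1728}$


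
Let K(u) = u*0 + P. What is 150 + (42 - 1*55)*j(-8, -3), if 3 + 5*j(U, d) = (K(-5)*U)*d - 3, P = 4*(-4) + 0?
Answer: 1164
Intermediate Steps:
P = -16 (P = -16 + 0 = -16)
K(u) = -16 (K(u) = u*0 - 16 = 0 - 16 = -16)
j(U, d) = -6/5 - 16*U*d/5 (j(U, d) = -⅗ + ((-16*U)*d - 3)/5 = -⅗ + (-16*U*d - 3)/5 = -⅗ + (-3 - 16*U*d)/5 = -⅗ + (-⅗ - 16*U*d/5) = -6/5 - 16*U*d/5)
150 + (42 - 1*55)*j(-8, -3) = 150 + (42 - 1*55)*(-6/5 - 16/5*(-8)*(-3)) = 150 + (42 - 55)*(-6/5 - 384/5) = 150 - 13*(-78) = 150 + 1014 = 1164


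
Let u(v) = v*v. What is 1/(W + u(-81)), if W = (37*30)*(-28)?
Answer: -1/24519 ≈ -4.0785e-5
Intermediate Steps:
u(v) = v**2
W = -31080 (W = 1110*(-28) = -31080)
1/(W + u(-81)) = 1/(-31080 + (-81)**2) = 1/(-31080 + 6561) = 1/(-24519) = -1/24519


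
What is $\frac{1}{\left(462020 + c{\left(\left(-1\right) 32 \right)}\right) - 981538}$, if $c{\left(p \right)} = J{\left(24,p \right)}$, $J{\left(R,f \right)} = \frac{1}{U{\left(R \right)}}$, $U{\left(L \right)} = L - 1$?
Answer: $- \frac{23}{11948913} \approx -1.9249 \cdot 10^{-6}$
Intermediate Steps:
$U{\left(L \right)} = -1 + L$ ($U{\left(L \right)} = L - 1 = -1 + L$)
$J{\left(R,f \right)} = \frac{1}{-1 + R}$
$c{\left(p \right)} = \frac{1}{23}$ ($c{\left(p \right)} = \frac{1}{-1 + 24} = \frac{1}{23}$)
$\frac{1}{\left(462020 + c{\left(\left(-1\right) 32 \right)}\right) - 981538} = \frac{1}{\left(462020 + \frac{1}{23}\right) - 981538} = \frac{1}{\frac{10626461}{23} - 981538} = \frac{1}{- \frac{11948913}{23}} = - \frac{23}{11948913}$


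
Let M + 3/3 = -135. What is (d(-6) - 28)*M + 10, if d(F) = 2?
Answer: 3546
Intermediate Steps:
M = -136 (M = -1 - 135 = -136)
(d(-6) - 28)*M + 10 = (2 - 28)*(-136) + 10 = -26*(-136) + 10 = 3536 + 10 = 3546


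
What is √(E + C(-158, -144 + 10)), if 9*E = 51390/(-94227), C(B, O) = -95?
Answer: 5*I*√688993593/13461 ≈ 9.7499*I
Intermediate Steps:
E = -5710/94227 (E = (51390/(-94227))/9 = (51390*(-1/94227))/9 = (⅑)*(-17130/31409) = -5710/94227 ≈ -0.060598)
√(E + C(-158, -144 + 10)) = √(-5710/94227 - 95) = √(-8957275/94227) = 5*I*√688993593/13461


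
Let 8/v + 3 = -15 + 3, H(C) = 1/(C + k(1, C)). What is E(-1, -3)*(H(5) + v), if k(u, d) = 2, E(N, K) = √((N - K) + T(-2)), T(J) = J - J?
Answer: -41*√2/105 ≈ -0.55222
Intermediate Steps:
T(J) = 0
E(N, K) = √(N - K) (E(N, K) = √((N - K) + 0) = √(N - K))
H(C) = 1/(2 + C) (H(C) = 1/(C + 2) = 1/(2 + C))
v = -8/15 (v = 8/(-3 + (-15 + 3)) = 8/(-3 - 12) = 8/(-15) = 8*(-1/15) = -8/15 ≈ -0.53333)
E(-1, -3)*(H(5) + v) = √(-1 - 1*(-3))*(1/(2 + 5) - 8/15) = √(-1 + 3)*(1/7 - 8/15) = √2*(⅐ - 8/15) = √2*(-41/105) = -41*√2/105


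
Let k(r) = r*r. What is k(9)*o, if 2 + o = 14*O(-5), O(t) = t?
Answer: -5832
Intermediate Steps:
o = -72 (o = -2 + 14*(-5) = -2 - 70 = -72)
k(r) = r**2
k(9)*o = 9**2*(-72) = 81*(-72) = -5832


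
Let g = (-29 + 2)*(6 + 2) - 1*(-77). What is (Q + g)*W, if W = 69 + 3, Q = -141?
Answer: -20160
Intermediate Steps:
g = -139 (g = -27*8 + 77 = -216 + 77 = -139)
W = 72
(Q + g)*W = (-141 - 139)*72 = -280*72 = -20160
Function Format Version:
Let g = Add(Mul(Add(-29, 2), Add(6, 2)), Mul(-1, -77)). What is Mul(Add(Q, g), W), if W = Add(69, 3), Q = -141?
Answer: -20160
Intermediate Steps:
g = -139 (g = Add(Mul(-27, 8), 77) = Add(-216, 77) = -139)
W = 72
Mul(Add(Q, g), W) = Mul(Add(-141, -139), 72) = Mul(-280, 72) = -20160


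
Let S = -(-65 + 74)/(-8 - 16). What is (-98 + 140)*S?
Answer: 63/4 ≈ 15.750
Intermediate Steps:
S = 3/8 (S = -9/(-24) = -9*(-1)/24 = -1*(-3/8) = 3/8 ≈ 0.37500)
(-98 + 140)*S = (-98 + 140)*(3/8) = 42*(3/8) = 63/4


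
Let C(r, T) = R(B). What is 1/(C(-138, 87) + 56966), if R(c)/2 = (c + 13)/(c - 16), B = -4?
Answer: 10/569651 ≈ 1.7555e-5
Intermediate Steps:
R(c) = 2*(13 + c)/(-16 + c) (R(c) = 2*((c + 13)/(c - 16)) = 2*((13 + c)/(-16 + c)) = 2*(13 + c)/(-16 + c))
C(r, T) = -9/10 (C(r, T) = 2*(13 - 4)/(-16 - 4) = 2*9/(-20) = 2*(-1/20)*9 = -9/10)
1/(C(-138, 87) + 56966) = 1/(-9/10 + 56966) = 1/(569651/10) = 10/569651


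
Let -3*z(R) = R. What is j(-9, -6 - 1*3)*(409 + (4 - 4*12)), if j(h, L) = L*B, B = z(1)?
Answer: 1095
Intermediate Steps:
z(R) = -R/3
B = -1/3 (B = -1/3*1 = -1/3 ≈ -0.33333)
j(h, L) = -L/3 (j(h, L) = L*(-1/3) = -L/3)
j(-9, -6 - 1*3)*(409 + (4 - 4*12)) = (-(-6 - 1*3)/3)*(409 + (4 - 4*12)) = (-(-6 - 3)/3)*(409 + (4 - 48)) = (-1/3*(-9))*(409 - 44) = 3*365 = 1095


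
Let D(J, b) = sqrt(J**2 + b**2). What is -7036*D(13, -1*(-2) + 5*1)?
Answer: -7036*sqrt(218) ≈ -1.0389e+5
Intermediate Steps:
-7036*D(13, -1*(-2) + 5*1) = -7036*sqrt(13**2 + (-1*(-2) + 5*1)**2) = -7036*sqrt(169 + (2 + 5)**2) = -7036*sqrt(169 + 7**2) = -7036*sqrt(169 + 49) = -7036*sqrt(218)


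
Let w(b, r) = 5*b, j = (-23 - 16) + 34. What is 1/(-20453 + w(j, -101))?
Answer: -1/20478 ≈ -4.8833e-5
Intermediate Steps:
j = -5 (j = -39 + 34 = -5)
1/(-20453 + w(j, -101)) = 1/(-20453 + 5*(-5)) = 1/(-20453 - 25) = 1/(-20478) = -1/20478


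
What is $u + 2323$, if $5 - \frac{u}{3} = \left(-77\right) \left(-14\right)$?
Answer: $-896$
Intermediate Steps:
$u = -3219$ ($u = 15 - 3 \left(\left(-77\right) \left(-14\right)\right) = 15 - 3234 = -3219$)
$u + 2323 = -3219 + 2323 = -896$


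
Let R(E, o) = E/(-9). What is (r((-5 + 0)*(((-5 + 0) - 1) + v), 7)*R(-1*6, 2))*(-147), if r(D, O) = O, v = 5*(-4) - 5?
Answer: -686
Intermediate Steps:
v = -25 (v = -20 - 5 = -25)
R(E, o) = -E/9 (R(E, o) = E*(-⅑) = -E/9)
(r((-5 + 0)*(((-5 + 0) - 1) + v), 7)*R(-1*6, 2))*(-147) = (7*(-(-1)*6/9))*(-147) = (7*(-⅑*(-6)))*(-147) = (7*(⅔))*(-147) = (14/3)*(-147) = -686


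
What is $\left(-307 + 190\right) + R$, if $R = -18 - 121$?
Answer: $-256$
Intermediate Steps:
$R = -139$ ($R = -18 - 121 = -139$)
$\left(-307 + 190\right) + R = \left(-307 + 190\right) - 139 = -117 - 139 = -256$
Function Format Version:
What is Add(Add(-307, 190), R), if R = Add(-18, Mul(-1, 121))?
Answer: -256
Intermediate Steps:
R = -139 (R = Add(-18, -121) = -139)
Add(Add(-307, 190), R) = Add(Add(-307, 190), -139) = Add(-117, -139) = -256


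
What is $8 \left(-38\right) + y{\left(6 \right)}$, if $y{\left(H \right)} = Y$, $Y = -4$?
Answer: $-308$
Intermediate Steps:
$y{\left(H \right)} = -4$
$8 \left(-38\right) + y{\left(6 \right)} = 8 \left(-38\right) - 4 = -304 - 4 = -308$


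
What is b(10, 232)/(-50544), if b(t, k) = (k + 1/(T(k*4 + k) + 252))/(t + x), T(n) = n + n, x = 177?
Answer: -596705/24309844416 ≈ -2.4546e-5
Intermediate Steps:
T(n) = 2*n
b(t, k) = (k + 1/(252 + 10*k))/(177 + t) (b(t, k) = (k + 1/(2*(k*4 + k) + 252))/(t + 177) = (k + 1/(2*(4*k + k) + 252))/(177 + t) = (k + 1/(2*(5*k) + 252))/(177 + t) = (k + 1/(10*k + 252))/(177 + t) = (k + 1/(252 + 10*k))/(177 + t))
b(10, 232)/(-50544) = ((1 + 10*232**2 + 252*232)/(2*(22302 + 126*10 + 885*232 + 5*232*10)))/(-50544) = ((1 + 10*53824 + 58464)/(2*(22302 + 1260 + 205320 + 11600)))*(-1/50544) = ((1/2)*(1 + 538240 + 58464)/240482)*(-1/50544) = ((1/2)*(1/240482)*596705)*(-1/50544) = (596705/480964)*(-1/50544) = -596705/24309844416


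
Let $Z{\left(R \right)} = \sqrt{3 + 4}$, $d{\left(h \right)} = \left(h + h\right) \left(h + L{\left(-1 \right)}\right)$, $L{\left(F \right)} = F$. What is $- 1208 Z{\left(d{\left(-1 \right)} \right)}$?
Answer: $- 1208 \sqrt{7} \approx -3196.1$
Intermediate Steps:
$d{\left(h \right)} = 2 h \left(-1 + h\right)$ ($d{\left(h \right)} = \left(h + h\right) \left(h - 1\right) = 2 h \left(-1 + h\right)$)
$Z{\left(R \right)} = \sqrt{7}$
$- 1208 Z{\left(d{\left(-1 \right)} \right)} = - 1208 \sqrt{7}$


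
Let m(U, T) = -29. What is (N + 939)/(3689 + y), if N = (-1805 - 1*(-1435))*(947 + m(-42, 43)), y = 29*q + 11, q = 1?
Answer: -112907/1243 ≈ -90.834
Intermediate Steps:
y = 40 (y = 29*1 + 11 = 29 + 11 = 40)
N = -339660 (N = (-1805 - 1*(-1435))*(947 - 29) = (-1805 + 1435)*918 = -370*918 = -339660)
(N + 939)/(3689 + y) = (-339660 + 939)/(3689 + 40) = -338721/3729 = -338721*1/3729 = -112907/1243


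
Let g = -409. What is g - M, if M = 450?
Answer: -859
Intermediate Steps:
g - M = -409 - 1*450 = -409 - 450 = -859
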